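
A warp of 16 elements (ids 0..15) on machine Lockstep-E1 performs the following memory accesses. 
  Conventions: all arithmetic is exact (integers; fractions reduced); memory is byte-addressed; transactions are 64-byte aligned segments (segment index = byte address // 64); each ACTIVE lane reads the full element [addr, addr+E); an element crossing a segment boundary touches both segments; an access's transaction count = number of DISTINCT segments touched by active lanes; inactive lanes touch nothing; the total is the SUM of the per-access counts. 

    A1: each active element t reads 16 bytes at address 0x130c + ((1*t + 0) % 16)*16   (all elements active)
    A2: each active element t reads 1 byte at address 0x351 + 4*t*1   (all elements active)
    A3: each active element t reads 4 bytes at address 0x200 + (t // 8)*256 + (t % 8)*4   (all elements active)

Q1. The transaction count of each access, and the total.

A1: 5 transactions
A2: 2 transactions
A3: 2 transactions

Answer: 5,2,2; total 9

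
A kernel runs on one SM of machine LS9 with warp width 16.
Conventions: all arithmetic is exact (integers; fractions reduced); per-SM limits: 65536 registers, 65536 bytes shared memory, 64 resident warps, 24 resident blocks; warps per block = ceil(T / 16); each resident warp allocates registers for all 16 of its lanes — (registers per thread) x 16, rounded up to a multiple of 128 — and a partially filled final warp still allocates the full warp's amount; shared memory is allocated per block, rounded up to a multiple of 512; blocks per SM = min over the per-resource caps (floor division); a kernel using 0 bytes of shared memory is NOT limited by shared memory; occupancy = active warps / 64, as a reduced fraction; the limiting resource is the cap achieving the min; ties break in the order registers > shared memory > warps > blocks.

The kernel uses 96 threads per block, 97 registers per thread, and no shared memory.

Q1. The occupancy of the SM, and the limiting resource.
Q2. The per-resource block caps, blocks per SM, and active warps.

Answer: occupancy 9/16, limited by registers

registers: 6 blocks
shared memory: no limit (kernel uses none)
warps: 10 blocks
blocks: 24 blocks

Answer: 6 blocks, 36 active warps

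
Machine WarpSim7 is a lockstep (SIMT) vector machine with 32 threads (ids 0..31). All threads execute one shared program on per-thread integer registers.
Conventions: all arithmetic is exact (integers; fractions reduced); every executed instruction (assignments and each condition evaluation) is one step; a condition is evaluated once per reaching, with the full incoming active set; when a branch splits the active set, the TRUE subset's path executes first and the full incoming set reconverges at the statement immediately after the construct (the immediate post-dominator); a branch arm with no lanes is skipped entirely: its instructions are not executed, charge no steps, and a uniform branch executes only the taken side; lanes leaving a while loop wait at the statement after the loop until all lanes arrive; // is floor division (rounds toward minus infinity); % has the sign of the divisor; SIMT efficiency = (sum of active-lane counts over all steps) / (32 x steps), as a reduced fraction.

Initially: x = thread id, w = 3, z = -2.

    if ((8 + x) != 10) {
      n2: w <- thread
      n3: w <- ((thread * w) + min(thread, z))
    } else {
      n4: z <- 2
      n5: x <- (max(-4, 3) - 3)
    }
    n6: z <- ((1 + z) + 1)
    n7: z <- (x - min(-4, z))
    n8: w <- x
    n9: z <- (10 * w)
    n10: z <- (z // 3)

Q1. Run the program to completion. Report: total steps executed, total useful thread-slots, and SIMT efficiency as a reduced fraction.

Answer: 10 steps, 256 useful, 4/5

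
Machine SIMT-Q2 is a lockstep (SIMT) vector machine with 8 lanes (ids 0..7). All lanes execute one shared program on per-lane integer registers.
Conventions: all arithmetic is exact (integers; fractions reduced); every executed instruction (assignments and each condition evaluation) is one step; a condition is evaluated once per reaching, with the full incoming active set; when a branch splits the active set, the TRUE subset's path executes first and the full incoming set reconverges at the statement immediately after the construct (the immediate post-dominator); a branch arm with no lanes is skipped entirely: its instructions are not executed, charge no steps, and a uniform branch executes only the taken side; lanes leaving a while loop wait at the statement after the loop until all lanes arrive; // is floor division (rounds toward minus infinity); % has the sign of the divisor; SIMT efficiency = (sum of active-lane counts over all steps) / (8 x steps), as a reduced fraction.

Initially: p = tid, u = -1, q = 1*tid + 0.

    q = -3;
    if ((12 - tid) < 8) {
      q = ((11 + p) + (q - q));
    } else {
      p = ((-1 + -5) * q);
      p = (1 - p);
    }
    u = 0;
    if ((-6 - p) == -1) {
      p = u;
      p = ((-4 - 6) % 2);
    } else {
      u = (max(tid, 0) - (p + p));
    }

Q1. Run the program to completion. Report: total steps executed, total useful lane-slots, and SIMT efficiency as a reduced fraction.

Answer: 8 steps, 53 useful, 53/64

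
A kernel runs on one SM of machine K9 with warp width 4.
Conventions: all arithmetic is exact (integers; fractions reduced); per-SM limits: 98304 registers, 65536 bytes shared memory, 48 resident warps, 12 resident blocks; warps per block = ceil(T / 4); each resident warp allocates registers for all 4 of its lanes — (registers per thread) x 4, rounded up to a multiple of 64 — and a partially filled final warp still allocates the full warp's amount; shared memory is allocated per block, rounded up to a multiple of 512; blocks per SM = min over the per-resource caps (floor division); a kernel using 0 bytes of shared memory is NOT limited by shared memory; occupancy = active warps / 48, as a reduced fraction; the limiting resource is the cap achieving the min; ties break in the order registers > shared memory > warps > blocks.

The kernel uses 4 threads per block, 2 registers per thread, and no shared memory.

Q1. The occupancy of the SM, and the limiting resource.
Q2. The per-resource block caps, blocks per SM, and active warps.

Answer: occupancy 1/4, limited by blocks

registers: 1536 blocks
shared memory: no limit (kernel uses none)
warps: 48 blocks
blocks: 12 blocks

Answer: 12 blocks, 12 active warps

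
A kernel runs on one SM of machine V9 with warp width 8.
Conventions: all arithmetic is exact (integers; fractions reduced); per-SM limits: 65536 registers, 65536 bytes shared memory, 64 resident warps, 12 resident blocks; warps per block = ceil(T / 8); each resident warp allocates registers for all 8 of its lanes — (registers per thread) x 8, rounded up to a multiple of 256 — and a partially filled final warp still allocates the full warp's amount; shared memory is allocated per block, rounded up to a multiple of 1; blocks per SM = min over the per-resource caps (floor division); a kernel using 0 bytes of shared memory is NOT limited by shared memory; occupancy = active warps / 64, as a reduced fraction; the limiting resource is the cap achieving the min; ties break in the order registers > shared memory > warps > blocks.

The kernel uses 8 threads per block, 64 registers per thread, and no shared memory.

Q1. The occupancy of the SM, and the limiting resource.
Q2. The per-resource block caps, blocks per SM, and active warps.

Answer: occupancy 3/16, limited by blocks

registers: 128 blocks
shared memory: no limit (kernel uses none)
warps: 64 blocks
blocks: 12 blocks

Answer: 12 blocks, 12 active warps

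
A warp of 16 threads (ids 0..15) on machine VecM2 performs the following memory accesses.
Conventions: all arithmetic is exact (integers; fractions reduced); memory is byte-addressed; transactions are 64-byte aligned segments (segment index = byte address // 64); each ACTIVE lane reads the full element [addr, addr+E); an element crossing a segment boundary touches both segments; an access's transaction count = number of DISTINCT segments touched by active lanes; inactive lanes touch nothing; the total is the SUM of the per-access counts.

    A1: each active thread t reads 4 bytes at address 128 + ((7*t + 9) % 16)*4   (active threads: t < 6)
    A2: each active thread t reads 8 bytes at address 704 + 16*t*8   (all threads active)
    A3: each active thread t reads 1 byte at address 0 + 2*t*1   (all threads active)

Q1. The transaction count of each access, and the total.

A1: 1 transaction
A2: 16 transactions
A3: 1 transaction

Answer: 1,16,1; total 18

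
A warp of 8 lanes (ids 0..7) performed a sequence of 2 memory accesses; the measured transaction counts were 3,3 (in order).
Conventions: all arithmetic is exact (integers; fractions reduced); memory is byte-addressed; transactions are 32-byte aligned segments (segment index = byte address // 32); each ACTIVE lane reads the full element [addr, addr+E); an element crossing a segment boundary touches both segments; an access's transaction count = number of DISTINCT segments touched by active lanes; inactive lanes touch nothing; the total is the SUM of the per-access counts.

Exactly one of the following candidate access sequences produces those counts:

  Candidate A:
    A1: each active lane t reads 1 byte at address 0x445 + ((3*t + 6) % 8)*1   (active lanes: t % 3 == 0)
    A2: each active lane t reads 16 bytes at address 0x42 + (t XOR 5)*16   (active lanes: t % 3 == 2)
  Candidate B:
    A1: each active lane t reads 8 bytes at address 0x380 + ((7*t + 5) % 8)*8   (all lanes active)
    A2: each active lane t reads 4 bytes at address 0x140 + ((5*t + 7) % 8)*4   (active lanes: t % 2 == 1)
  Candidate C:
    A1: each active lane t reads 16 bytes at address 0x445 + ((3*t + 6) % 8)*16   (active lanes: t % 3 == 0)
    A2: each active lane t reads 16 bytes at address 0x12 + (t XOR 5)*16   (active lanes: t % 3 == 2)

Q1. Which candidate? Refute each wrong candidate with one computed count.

A: A1 gives 1 transaction, not 3
B: A1 gives 2 transactions, not 3
C: all counts match (3,3)

Answer: C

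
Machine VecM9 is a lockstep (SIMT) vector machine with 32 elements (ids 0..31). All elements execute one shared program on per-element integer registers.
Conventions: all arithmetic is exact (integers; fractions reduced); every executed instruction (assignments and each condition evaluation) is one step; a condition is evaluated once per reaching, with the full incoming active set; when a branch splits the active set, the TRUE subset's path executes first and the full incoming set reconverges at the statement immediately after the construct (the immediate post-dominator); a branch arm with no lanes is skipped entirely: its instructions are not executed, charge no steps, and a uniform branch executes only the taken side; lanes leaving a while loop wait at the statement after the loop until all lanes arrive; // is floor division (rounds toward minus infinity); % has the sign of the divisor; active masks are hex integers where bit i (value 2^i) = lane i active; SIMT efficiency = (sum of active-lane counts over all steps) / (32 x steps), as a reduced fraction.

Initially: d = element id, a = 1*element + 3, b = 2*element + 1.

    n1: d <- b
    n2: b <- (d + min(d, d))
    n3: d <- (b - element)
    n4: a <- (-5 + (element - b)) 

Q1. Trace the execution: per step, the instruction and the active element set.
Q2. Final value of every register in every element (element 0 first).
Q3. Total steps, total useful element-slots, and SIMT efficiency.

step 0: d <- b                       0xffffffff
step 1: b <- (d + min(d, d))         0xffffffff
step 2: d <- (b - element)           0xffffffff
step 3: a <- (-5 + (element - b))    0xffffffff

Answer: 4 steps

d: 2,5,8,11,14,17,20,23,26,29,32,35,38,41,44,47,50,53,56,59,62,65,68,71,74,77,80,83,86,89,92,95
a: -7,-10,-13,-16,-19,-22,-25,-28,-31,-34,-37,-40,-43,-46,-49,-52,-55,-58,-61,-64,-67,-70,-73,-76,-79,-82,-85,-88,-91,-94,-97,-100
b: 2,6,10,14,18,22,26,30,34,38,42,46,50,54,58,62,66,70,74,78,82,86,90,94,98,102,106,110,114,118,122,126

steps = 4; useful = 128; efficiency = 128/128 = 1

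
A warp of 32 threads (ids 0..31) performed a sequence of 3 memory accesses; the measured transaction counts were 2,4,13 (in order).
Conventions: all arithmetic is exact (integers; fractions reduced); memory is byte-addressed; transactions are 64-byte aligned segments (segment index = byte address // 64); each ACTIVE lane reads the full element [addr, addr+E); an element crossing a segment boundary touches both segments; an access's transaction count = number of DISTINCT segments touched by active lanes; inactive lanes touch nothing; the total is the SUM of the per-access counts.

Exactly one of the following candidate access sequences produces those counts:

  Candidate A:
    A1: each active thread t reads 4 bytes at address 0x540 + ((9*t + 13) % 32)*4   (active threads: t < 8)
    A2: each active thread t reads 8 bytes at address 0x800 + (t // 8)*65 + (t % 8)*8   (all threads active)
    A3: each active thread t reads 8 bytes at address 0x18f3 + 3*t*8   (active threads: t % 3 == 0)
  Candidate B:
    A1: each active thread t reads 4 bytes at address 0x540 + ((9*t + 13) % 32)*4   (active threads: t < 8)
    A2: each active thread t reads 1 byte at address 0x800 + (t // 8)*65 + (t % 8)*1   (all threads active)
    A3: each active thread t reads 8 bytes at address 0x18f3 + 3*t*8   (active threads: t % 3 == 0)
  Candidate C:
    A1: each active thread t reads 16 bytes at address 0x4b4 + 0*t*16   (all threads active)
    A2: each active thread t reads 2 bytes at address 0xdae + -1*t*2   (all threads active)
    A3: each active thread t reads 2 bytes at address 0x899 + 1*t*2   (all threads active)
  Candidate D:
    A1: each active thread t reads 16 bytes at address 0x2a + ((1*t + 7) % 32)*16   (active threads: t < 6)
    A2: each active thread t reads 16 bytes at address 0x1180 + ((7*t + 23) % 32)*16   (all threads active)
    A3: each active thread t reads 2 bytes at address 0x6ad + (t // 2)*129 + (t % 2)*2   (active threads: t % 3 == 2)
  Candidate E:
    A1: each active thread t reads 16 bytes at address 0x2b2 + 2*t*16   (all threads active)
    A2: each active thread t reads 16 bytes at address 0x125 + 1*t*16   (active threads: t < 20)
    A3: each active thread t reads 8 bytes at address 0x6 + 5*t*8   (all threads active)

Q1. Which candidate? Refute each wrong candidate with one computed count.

A: A2 gives 5 transactions, not 4
C: A2 gives 2 transactions, not 4
D: A2 gives 8 transactions, not 4
E: A1 gives 17 transactions, not 2
B: all counts match (2,4,13)

Answer: B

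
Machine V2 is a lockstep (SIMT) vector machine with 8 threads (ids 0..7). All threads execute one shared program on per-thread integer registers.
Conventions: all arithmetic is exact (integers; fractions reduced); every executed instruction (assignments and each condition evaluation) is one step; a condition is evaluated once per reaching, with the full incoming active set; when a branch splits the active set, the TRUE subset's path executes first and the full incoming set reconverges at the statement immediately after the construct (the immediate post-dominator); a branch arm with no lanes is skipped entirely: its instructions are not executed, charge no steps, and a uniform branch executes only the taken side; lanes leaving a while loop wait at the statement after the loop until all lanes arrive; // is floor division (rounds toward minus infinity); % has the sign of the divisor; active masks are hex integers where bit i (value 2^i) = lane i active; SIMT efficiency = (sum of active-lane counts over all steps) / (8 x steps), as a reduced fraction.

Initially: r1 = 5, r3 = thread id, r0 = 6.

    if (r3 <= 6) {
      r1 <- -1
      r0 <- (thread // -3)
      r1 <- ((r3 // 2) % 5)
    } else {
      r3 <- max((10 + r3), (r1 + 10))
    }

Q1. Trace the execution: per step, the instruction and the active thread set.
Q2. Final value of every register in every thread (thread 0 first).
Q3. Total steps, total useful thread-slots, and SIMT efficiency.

step 0: eval (r3 <= 6)               0xff
step 1: r1 <- -1                     0x7f
step 2: r0 <- (thread // -3)         0x7f
step 3: r1 <- ((r3 // 2) % 5)        0x7f
step 4: r3 <- max((10 + r3), (r1 + 10)) 0x80

Answer: 5 steps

r1: 0,0,1,1,2,2,3,5
r3: 0,1,2,3,4,5,6,17
r0: 0,-1,-1,-1,-2,-2,-2,6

steps = 5; useful = 30; efficiency = 30/40 = 3/4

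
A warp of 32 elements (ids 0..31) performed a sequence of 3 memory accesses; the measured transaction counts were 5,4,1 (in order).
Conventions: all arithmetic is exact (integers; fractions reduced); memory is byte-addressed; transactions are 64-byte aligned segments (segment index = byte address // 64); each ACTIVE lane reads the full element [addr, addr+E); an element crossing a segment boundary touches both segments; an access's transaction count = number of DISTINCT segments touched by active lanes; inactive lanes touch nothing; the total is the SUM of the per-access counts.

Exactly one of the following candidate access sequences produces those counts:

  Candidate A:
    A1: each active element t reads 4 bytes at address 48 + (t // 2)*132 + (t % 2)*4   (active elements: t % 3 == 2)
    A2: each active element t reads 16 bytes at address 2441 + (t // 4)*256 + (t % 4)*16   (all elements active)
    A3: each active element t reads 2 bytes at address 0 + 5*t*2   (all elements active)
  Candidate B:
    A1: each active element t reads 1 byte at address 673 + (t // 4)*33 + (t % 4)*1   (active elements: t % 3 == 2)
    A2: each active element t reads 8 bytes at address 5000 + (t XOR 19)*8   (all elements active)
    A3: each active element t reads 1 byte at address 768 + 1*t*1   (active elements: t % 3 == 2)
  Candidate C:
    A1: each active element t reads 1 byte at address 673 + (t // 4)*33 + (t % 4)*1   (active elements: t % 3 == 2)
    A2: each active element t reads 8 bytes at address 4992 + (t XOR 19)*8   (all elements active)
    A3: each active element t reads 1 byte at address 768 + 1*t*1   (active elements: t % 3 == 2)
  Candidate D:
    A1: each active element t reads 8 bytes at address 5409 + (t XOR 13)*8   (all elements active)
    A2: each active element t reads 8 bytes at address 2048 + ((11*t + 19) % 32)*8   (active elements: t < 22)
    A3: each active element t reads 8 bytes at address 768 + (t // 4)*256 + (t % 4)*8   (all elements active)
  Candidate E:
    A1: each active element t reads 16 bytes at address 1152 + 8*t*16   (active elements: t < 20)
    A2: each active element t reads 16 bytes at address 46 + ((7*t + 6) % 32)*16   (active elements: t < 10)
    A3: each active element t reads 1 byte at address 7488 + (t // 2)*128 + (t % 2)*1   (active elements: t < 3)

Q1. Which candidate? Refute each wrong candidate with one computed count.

A: A1 gives 10 transactions, not 5
B: A2 gives 5 transactions, not 4
D: A3 gives 8 transactions, not 1
E: A1 gives 20 transactions, not 5
C: all counts match (5,4,1)

Answer: C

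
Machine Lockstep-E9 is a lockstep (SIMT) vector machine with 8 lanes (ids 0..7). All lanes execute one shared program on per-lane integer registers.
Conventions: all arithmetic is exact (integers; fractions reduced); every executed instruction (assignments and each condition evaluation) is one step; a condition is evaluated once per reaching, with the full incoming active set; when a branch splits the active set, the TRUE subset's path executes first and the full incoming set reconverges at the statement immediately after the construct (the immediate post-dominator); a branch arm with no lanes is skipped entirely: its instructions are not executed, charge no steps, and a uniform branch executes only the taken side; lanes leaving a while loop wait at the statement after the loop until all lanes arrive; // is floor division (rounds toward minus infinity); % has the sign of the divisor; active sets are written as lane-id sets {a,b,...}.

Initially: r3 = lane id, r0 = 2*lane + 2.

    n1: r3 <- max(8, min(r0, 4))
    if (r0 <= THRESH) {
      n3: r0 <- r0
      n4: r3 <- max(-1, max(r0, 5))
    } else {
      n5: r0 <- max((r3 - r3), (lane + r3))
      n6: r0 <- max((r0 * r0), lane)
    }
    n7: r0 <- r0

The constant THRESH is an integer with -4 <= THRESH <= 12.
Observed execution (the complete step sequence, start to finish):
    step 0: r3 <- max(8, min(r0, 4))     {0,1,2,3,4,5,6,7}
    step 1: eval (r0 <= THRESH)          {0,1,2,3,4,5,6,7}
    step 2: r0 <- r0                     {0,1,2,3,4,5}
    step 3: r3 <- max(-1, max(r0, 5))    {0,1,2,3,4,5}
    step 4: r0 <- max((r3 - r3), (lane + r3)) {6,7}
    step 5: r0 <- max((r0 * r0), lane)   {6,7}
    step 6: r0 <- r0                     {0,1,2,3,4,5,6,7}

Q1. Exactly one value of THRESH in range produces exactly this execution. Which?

Answer: THRESH = 12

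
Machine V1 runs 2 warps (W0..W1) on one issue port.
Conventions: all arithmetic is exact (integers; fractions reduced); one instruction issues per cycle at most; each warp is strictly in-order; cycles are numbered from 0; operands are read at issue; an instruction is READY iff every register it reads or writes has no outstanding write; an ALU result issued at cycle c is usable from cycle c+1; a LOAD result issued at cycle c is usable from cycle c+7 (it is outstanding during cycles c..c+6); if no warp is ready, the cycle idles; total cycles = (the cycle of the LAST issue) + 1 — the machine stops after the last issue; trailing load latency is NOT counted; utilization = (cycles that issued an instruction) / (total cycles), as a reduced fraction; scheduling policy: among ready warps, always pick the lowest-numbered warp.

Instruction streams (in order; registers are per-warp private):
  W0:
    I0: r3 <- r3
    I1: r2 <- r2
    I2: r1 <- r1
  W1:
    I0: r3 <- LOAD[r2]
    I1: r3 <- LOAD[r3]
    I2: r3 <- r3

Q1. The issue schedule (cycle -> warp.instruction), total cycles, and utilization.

cycle 0: W0.I0
cycle 1: W0.I1
cycle 2: W0.I2
cycle 3: W1.I0
cycle 4: idle
cycle 5: idle
cycle 6: idle
cycle 7: idle
cycle 8: idle
cycle 9: idle
cycle 10: W1.I1
cycle 11: idle
cycle 12: idle
cycle 13: idle
cycle 14: idle
cycle 15: idle
cycle 16: idle
cycle 17: W1.I2

Answer: 18 cycles, utilization 1/3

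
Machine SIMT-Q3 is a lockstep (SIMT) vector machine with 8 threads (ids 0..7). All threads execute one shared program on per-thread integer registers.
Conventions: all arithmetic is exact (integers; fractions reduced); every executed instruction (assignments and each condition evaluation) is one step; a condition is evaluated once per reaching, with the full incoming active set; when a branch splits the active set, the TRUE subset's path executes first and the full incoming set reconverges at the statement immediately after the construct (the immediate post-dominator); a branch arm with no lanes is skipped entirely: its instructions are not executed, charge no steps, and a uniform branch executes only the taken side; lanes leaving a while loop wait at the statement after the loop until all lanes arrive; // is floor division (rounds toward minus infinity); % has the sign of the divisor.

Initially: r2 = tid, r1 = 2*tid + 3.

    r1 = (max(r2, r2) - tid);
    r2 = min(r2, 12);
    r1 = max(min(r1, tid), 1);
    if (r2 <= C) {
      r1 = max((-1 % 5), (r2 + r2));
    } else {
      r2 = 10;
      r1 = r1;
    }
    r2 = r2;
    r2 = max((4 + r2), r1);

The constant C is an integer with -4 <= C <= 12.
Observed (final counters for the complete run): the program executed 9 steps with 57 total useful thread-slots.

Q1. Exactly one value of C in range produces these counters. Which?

Answer: C = 6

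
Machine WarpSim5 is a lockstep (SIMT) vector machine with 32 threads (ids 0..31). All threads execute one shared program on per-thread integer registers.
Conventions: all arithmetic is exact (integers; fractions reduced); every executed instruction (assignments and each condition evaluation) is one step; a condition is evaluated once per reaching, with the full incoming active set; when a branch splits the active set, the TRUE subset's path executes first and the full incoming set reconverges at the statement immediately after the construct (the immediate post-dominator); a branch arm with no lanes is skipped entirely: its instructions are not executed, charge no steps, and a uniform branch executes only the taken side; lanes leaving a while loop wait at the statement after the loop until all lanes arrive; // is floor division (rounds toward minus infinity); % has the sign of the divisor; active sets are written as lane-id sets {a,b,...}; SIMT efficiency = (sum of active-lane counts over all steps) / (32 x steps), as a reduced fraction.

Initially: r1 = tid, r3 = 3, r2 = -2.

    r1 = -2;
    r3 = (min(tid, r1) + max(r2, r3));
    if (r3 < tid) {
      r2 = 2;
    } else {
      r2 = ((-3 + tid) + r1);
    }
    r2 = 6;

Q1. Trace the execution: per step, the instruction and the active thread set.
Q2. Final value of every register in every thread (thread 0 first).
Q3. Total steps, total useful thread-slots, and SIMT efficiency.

step 0: r1 <- -2                     {0,1,2,3,4,5,6,7,8,9,10,11,12,13,14,15,16,17,18,19,20,21,22,23,24,25,26,27,28,29,30,31}
step 1: r3 <- (min(tid, r1) + max(r2, r3)) {0,1,2,3,4,5,6,7,8,9,10,11,12,13,14,15,16,17,18,19,20,21,22,23,24,25,26,27,28,29,30,31}
step 2: eval (r3 < tid)              {0,1,2,3,4,5,6,7,8,9,10,11,12,13,14,15,16,17,18,19,20,21,22,23,24,25,26,27,28,29,30,31}
step 3: r2 <- 2                      {2,3,4,5,6,7,8,9,10,11,12,13,14,15,16,17,18,19,20,21,22,23,24,25,26,27,28,29,30,31}
step 4: r2 <- ((-3 + tid) + r1)      {0,1}
step 5: r2 <- 6                      {0,1,2,3,4,5,6,7,8,9,10,11,12,13,14,15,16,17,18,19,20,21,22,23,24,25,26,27,28,29,30,31}

Answer: 6 steps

r1: -2,-2,-2,-2,-2,-2,-2,-2,-2,-2,-2,-2,-2,-2,-2,-2,-2,-2,-2,-2,-2,-2,-2,-2,-2,-2,-2,-2,-2,-2,-2,-2
r3: 1,1,1,1,1,1,1,1,1,1,1,1,1,1,1,1,1,1,1,1,1,1,1,1,1,1,1,1,1,1,1,1
r2: 6,6,6,6,6,6,6,6,6,6,6,6,6,6,6,6,6,6,6,6,6,6,6,6,6,6,6,6,6,6,6,6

steps = 6; useful = 160; efficiency = 160/192 = 5/6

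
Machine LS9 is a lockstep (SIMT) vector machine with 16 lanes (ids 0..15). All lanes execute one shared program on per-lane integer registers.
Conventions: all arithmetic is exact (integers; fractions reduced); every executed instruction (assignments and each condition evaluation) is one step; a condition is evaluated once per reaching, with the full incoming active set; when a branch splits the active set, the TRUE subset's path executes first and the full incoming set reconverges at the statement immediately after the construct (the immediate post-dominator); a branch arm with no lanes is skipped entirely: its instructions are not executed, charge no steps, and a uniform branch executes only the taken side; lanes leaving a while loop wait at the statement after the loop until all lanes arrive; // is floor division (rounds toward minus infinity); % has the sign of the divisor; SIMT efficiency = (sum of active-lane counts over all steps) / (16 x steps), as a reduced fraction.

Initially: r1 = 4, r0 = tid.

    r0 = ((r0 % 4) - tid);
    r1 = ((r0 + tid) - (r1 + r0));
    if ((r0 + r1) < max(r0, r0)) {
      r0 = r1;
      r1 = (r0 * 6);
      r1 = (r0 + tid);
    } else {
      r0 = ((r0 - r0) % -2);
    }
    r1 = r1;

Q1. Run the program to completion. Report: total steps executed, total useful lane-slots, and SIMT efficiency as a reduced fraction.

Answer: 8 steps, 88 useful, 11/16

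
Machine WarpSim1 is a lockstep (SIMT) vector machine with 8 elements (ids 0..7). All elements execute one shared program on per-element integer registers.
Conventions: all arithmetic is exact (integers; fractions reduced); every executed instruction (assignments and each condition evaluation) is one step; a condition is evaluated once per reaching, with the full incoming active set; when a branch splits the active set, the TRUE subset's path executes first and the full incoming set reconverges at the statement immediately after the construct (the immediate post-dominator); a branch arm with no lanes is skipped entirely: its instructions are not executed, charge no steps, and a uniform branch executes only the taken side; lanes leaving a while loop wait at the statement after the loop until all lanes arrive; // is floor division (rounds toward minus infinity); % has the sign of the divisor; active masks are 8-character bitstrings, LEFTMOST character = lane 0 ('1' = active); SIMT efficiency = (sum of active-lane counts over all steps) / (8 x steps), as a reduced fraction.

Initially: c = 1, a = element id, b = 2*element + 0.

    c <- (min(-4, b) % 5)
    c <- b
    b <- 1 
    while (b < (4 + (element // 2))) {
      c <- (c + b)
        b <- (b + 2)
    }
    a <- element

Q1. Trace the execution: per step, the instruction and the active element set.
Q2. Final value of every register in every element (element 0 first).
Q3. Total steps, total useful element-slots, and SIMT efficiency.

step 0: c <- (min(-4, b) % 5)        11111111
step 1: c <- b                       11111111
step 2: b <- 1                       11111111
step 3: eval (b < (4 + (element // 2))) 11111111
step 4: c <- (c + b)                 11111111
step 5: b <- (b + 2)                 11111111
step 6: eval (b < (4 + (element // 2))) 11111111
step 7: c <- (c + b)                 11111111
step 8: b <- (b + 2)                 11111111
step 9: eval (b < (4 + (element // 2))) 11111111
step 10: c <- (c + b)                 00001111
step 11: b <- (b + 2)                 00001111
step 12: eval (b < (4 + (element // 2))) 00001111
step 13: a <- element                 11111111

Answer: 14 steps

c: 4,6,8,10,17,19,21,23
a: 0,1,2,3,4,5,6,7
b: 5,5,5,5,7,7,7,7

steps = 14; useful = 100; efficiency = 100/112 = 25/28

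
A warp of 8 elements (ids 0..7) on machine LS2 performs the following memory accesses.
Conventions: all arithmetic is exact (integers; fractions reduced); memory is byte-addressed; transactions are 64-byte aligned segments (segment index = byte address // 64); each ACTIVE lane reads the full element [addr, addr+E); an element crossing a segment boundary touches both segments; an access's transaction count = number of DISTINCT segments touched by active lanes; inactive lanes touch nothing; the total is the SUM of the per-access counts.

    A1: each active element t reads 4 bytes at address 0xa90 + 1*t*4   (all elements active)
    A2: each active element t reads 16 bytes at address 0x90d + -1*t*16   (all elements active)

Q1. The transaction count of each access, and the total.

A1: 1 transaction
A2: 3 transactions

Answer: 1,3; total 4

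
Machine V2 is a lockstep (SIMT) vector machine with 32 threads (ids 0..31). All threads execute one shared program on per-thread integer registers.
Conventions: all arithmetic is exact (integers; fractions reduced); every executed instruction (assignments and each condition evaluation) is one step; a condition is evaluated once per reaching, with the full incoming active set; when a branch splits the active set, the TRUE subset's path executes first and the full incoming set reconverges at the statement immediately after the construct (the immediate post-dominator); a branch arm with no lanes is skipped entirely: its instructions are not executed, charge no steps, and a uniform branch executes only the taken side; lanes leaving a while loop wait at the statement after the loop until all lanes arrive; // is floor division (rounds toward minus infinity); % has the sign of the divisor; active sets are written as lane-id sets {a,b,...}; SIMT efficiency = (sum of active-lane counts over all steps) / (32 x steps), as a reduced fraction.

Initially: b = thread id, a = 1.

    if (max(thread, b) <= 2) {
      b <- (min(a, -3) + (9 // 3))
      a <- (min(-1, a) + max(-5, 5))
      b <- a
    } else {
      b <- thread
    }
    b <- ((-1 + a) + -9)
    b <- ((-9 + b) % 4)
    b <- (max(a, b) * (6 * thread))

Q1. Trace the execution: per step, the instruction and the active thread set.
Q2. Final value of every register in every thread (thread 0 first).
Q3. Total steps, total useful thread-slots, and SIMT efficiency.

step 0: eval (max(thread, b) <= 2)   {0,1,2,3,4,5,6,7,8,9,10,11,12,13,14,15,16,17,18,19,20,21,22,23,24,25,26,27,28,29,30,31}
step 1: b <- (min(a, -3) + (9 // 3)) {0,1,2}
step 2: a <- (min(-1, a) + max(-5, 5)) {0,1,2}
step 3: b <- a                       {0,1,2}
step 4: b <- thread                  {3,4,5,6,7,8,9,10,11,12,13,14,15,16,17,18,19,20,21,22,23,24,25,26,27,28,29,30,31}
step 5: b <- ((-1 + a) + -9)         {0,1,2,3,4,5,6,7,8,9,10,11,12,13,14,15,16,17,18,19,20,21,22,23,24,25,26,27,28,29,30,31}
step 6: b <- ((-9 + b) % 4)          {0,1,2,3,4,5,6,7,8,9,10,11,12,13,14,15,16,17,18,19,20,21,22,23,24,25,26,27,28,29,30,31}
step 7: b <- (max(a, b) * (6 * thread)) {0,1,2,3,4,5,6,7,8,9,10,11,12,13,14,15,16,17,18,19,20,21,22,23,24,25,26,27,28,29,30,31}

Answer: 8 steps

b: 0,24,48,36,48,60,72,84,96,108,120,132,144,156,168,180,192,204,216,228,240,252,264,276,288,300,312,324,336,348,360,372
a: 4,4,4,1,1,1,1,1,1,1,1,1,1,1,1,1,1,1,1,1,1,1,1,1,1,1,1,1,1,1,1,1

steps = 8; useful = 166; efficiency = 166/256 = 83/128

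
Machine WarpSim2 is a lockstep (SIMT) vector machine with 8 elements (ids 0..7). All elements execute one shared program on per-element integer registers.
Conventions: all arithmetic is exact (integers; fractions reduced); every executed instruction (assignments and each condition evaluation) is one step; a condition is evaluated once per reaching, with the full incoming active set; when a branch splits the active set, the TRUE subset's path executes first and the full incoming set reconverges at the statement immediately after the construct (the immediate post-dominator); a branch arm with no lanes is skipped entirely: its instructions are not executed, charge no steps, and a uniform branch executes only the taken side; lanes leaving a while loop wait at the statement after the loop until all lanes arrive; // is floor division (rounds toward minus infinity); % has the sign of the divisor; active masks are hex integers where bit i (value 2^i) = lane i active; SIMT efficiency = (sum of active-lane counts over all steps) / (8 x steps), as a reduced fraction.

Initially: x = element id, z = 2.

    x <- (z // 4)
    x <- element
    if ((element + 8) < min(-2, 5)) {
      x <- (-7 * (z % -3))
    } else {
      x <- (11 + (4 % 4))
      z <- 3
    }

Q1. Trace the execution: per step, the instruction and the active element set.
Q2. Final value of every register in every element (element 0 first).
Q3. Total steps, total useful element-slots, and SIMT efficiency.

step 0: x <- (z // 4)                0xff
step 1: x <- element                 0xff
step 2: eval ((element + 8) < min(-2, 5)) 0xff
step 3: x <- (11 + (4 % 4))          0xff
step 4: z <- 3                       0xff

Answer: 5 steps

x: 11,11,11,11,11,11,11,11
z: 3,3,3,3,3,3,3,3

steps = 5; useful = 40; efficiency = 40/40 = 1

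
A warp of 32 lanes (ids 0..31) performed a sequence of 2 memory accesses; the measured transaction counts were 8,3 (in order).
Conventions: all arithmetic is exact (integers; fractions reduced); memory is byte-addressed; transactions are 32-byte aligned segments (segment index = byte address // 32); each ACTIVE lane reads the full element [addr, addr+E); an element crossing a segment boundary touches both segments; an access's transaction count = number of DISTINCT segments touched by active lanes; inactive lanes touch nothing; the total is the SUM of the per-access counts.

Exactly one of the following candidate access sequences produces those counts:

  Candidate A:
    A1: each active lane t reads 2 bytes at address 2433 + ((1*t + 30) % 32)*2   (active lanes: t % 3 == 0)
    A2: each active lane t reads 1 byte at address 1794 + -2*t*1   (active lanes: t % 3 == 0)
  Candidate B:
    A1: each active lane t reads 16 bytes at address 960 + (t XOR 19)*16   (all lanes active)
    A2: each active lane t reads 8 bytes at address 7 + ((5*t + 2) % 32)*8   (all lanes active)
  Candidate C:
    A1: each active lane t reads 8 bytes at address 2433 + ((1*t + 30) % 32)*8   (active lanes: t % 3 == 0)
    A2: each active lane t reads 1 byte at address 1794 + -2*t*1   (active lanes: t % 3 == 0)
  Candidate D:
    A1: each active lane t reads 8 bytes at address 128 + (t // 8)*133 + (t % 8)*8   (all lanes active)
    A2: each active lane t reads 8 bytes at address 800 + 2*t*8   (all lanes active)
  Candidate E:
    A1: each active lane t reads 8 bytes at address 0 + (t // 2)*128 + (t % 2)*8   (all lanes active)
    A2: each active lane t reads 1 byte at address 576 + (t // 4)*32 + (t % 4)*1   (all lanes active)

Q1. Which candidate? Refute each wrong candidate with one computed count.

A: A1 gives 2 transactions, not 8
B: A1 gives 16 transactions, not 8
D: A1 gives 11 transactions, not 8
E: A1 gives 16 transactions, not 8
C: all counts match (8,3)

Answer: C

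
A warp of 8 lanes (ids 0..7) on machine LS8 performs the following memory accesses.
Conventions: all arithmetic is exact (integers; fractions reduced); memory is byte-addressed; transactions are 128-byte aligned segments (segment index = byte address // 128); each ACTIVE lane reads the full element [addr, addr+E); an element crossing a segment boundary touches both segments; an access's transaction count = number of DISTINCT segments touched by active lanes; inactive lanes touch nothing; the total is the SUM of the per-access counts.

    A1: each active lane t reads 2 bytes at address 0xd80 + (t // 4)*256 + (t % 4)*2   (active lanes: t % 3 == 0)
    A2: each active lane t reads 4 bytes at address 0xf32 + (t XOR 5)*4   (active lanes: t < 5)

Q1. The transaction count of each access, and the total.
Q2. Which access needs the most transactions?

A1: 2 transactions
A2: 1 transaction

Answer: 2,1; total 3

Answer: A1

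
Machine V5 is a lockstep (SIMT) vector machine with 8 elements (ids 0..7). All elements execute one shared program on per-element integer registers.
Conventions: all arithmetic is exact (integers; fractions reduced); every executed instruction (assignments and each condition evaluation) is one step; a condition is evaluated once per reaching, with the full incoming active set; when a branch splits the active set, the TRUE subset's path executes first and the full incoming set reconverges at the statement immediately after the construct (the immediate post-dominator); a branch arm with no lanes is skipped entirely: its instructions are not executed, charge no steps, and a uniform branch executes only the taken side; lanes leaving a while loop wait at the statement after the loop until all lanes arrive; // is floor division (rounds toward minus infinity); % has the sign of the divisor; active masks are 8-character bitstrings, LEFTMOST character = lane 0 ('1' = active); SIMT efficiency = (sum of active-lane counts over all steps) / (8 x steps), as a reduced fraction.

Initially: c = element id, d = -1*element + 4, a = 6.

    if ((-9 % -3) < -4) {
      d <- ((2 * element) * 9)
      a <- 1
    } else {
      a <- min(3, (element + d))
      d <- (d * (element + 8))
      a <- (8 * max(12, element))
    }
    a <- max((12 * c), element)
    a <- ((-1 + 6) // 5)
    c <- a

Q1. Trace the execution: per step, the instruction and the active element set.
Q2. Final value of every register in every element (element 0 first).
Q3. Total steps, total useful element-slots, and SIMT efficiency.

step 0: eval ((-9 % -3) < -4)        11111111
step 1: a <- min(3, (element + d))   11111111
step 2: d <- (d * (element + 8))     11111111
step 3: a <- (8 * max(12, element))  11111111
step 4: a <- max((12 * c), element)  11111111
step 5: a <- ((-1 + 6) // 5)         11111111
step 6: c <- a                       11111111

Answer: 7 steps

c: 1,1,1,1,1,1,1,1
d: 32,27,20,11,0,-13,-28,-45
a: 1,1,1,1,1,1,1,1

steps = 7; useful = 56; efficiency = 56/56 = 1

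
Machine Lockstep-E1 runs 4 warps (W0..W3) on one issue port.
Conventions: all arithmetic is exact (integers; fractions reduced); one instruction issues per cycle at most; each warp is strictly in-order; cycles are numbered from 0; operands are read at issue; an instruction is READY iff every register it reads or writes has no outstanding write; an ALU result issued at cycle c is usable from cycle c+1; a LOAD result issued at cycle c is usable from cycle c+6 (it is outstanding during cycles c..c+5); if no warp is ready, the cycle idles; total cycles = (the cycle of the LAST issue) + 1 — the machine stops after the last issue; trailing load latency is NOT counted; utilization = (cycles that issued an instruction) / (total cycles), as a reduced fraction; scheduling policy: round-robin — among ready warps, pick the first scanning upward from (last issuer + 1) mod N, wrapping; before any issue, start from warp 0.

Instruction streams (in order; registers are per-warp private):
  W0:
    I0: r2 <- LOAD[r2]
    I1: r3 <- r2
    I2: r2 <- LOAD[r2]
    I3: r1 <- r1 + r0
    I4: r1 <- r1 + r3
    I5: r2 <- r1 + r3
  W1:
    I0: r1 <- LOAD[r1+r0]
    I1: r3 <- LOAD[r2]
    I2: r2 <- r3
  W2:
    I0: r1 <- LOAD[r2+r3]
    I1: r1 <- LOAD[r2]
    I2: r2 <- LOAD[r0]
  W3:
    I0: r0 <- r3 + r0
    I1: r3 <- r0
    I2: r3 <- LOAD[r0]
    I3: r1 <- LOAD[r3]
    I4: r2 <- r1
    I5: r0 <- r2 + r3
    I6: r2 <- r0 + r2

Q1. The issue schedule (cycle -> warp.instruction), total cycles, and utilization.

cycle 0: W0.I0
cycle 1: W1.I0
cycle 2: W2.I0
cycle 3: W3.I0
cycle 4: W1.I1
cycle 5: W3.I1
cycle 6: W0.I1
cycle 7: W3.I2
cycle 8: W0.I2
cycle 9: W2.I1
cycle 10: W0.I3
cycle 11: W1.I2
cycle 12: W2.I2
cycle 13: W3.I3
cycle 14: W0.I4
cycle 15: W0.I5
cycle 16: idle
cycle 17: idle
cycle 18: idle
cycle 19: W3.I4
cycle 20: W3.I5
cycle 21: W3.I6

Answer: 22 cycles, utilization 19/22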